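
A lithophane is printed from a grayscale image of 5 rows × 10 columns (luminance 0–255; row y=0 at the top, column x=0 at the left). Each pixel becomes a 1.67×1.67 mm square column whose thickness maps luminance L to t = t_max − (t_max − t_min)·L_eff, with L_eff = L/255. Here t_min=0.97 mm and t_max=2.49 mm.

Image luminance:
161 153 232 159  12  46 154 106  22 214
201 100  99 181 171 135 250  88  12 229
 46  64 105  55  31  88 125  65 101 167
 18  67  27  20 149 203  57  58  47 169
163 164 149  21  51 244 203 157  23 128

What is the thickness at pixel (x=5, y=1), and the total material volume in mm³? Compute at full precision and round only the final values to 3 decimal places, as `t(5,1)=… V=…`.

span = t_max - t_min = 2.49 - 0.97 = 1.520
L(5,1) = 135, L_eff = 135/255 = 0.529412
t(5,1) = 2.49 - 1.520·0.529412 = 1.685
Σt over all 5·10 pixels = 230987/2550 ≈ 90.5831373
V = pitch²·Σt = 1.67²·230987/2550 = 252.627

t(5,1)=1.685 V=252.627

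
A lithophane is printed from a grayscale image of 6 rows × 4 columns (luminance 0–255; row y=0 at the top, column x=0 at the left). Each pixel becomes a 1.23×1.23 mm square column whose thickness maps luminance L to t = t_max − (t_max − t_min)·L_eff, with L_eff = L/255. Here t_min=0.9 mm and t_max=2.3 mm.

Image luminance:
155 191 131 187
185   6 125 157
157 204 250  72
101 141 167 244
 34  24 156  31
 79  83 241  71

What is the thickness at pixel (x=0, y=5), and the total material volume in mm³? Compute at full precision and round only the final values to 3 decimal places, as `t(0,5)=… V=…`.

span = t_max - t_min = 2.3 - 0.9 = 1.400
L(0,5) = 79, L_eff = 79/255 = 0.309804
t(0,5) = 2.3 - 1.400·0.309804 = 1.866
Σt over all 6·4 pixels = 16012/425 ≈ 37.6752941
V = pitch²·Σt = 1.23²·16012/425 = 56.999

t(0,5)=1.866 V=56.999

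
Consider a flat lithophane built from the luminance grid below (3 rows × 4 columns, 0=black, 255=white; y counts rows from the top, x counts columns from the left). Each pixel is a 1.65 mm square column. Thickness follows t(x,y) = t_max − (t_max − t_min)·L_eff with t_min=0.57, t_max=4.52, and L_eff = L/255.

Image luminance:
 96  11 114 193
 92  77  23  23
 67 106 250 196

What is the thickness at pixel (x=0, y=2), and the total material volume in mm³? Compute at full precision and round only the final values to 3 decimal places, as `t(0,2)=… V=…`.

span = t_max - t_min = 4.52 - 0.57 = 3.950
L(0,2) = 67, L_eff = 67/255 = 0.262745
t(0,2) = 4.52 - 3.950·0.262745 = 3.482
Σt over all 3·4 pixels = 14836/425 ≈ 34.9082353
V = pitch²·Σt = 1.65²·14836/425 = 95.038

t(0,2)=3.482 V=95.038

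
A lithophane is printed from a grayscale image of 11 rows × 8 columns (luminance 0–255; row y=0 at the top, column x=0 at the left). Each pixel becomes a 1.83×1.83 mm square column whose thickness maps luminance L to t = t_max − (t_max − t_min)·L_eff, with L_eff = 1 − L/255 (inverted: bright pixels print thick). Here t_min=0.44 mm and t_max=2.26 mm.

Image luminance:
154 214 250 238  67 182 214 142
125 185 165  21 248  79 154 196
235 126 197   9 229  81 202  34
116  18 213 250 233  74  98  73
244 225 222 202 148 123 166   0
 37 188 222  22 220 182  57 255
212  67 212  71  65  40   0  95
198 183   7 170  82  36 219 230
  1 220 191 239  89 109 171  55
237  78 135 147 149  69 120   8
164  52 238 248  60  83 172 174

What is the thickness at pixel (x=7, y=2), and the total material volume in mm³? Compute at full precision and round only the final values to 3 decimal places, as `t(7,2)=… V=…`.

t(7,2)=0.683 V=426.795

span = t_max - t_min = 2.26 - 0.44 = 1.820
L(7,2) = 34, L_eff = 1 - 34/255 = 0.866667 (inverted)
t(7,2) = 2.26 - 1.820·0.866667 = 0.683
Σt over all 11·8 pixels = 1624901/12750 ≈ 127.4432157
V = pitch²·Σt = 1.83²·1624901/12750 = 426.795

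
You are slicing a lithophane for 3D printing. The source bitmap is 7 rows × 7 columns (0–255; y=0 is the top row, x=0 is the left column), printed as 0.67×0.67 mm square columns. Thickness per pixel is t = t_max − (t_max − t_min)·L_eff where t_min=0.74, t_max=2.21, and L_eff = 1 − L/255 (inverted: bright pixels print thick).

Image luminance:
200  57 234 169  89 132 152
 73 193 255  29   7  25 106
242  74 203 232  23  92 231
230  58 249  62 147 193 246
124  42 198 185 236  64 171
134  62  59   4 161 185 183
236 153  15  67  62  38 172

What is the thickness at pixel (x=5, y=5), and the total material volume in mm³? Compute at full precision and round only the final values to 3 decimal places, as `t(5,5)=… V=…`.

t(5,5)=1.806 V=33.237

span = t_max - t_min = 2.21 - 0.74 = 1.470
L(5,5) = 185, L_eff = 1 - 185/255 = 0.274510 (inverted)
t(5,5) = 2.21 - 1.470·0.274510 = 1.806
Σt over all 7·7 pixels = 157339/2125 ≈ 74.0418824
V = pitch²·Σt = 0.67²·157339/2125 = 33.237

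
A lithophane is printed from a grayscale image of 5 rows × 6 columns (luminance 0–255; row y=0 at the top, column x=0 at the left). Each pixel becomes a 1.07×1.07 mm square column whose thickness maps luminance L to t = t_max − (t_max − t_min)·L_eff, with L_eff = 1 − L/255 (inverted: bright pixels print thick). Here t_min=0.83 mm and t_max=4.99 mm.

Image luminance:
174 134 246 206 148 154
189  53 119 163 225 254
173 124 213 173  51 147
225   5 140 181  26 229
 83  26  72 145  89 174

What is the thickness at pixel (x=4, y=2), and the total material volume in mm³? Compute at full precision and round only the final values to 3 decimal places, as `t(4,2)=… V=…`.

span = t_max - t_min = 4.99 - 0.83 = 4.160
L(4,2) = 51, L_eff = 1 - 51/255 = 0.800000 (inverted)
t(4,2) = 4.99 - 4.160·0.800000 = 1.662
Σt over all 5·6 pixels = 406801/4250 ≈ 95.7178824
V = pitch²·Σt = 1.07²·406801/4250 = 109.587

t(4,2)=1.662 V=109.587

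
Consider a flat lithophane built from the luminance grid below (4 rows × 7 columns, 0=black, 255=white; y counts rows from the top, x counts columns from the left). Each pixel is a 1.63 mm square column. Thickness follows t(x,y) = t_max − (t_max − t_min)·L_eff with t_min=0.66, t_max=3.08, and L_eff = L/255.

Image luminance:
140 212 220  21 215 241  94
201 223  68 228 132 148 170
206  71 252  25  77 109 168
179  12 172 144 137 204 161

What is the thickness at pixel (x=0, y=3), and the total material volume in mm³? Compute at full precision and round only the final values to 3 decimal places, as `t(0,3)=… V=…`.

t(0,3)=1.381 V=122.474

span = t_max - t_min = 3.08 - 0.66 = 2.420
L(0,3) = 179, L_eff = 179/255 = 0.701961
t(0,3) = 3.08 - 2.420·0.701961 = 1.381
Σt over all 4·7 pixels = 19591/425 ≈ 46.0964706
V = pitch²·Σt = 1.63²·19591/425 = 122.474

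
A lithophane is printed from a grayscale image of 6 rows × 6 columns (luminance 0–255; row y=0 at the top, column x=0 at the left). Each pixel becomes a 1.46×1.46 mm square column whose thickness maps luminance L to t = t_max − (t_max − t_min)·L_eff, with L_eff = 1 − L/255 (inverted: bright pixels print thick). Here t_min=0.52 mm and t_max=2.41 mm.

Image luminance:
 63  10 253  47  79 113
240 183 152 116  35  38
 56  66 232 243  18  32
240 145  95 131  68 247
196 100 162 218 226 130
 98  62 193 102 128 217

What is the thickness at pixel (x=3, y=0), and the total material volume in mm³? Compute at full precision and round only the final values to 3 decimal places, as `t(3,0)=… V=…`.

span = t_max - t_min = 2.41 - 0.52 = 1.890
L(3,0) = 47, L_eff = 1 - 47/255 = 0.815686 (inverted)
t(3,0) = 2.41 - 1.890·0.815686 = 0.868
Σt over all 6·6 pixels = 228681/4250 ≈ 53.8072941
V = pitch²·Σt = 1.46²·228681/4250 = 114.696

t(3,0)=0.868 V=114.696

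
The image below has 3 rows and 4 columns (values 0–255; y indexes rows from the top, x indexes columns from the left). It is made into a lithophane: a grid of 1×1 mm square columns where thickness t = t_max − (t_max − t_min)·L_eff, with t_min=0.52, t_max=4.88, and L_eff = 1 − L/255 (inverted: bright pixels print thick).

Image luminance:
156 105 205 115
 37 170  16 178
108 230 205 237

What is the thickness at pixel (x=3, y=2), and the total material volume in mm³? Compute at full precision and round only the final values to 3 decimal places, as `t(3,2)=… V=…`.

span = t_max - t_min = 4.88 - 0.52 = 4.360
L(3,2) = 237, L_eff = 1 - 237/255 = 0.070588 (inverted)
t(3,2) = 4.88 - 4.360·0.070588 = 4.572
Σt over all 3·4 pixels = 231838/6375 ≈ 36.3667451
V = pitch²·Σt = 1²·231838/6375 = 36.367

t(3,2)=4.572 V=36.367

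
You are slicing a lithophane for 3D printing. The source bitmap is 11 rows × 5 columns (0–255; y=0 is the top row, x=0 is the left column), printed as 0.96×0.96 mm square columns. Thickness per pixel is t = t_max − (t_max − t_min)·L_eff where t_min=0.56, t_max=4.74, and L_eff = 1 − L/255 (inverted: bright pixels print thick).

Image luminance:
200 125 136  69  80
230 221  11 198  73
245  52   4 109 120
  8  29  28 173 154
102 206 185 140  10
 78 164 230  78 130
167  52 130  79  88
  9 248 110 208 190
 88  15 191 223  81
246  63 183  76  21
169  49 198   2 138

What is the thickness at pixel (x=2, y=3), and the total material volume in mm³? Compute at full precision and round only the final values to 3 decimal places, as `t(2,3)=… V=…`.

t(2,3)=1.019 V=128.273

span = t_max - t_min = 4.74 - 0.56 = 4.180
L(2,3) = 28, L_eff = 1 - 28/255 = 0.890196 (inverted)
t(2,3) = 4.74 - 4.180·0.890196 = 1.019
Σt over all 11·5 pixels = 295768/2125 ≈ 139.1849412
V = pitch²·Σt = 0.96²·295768/2125 = 128.273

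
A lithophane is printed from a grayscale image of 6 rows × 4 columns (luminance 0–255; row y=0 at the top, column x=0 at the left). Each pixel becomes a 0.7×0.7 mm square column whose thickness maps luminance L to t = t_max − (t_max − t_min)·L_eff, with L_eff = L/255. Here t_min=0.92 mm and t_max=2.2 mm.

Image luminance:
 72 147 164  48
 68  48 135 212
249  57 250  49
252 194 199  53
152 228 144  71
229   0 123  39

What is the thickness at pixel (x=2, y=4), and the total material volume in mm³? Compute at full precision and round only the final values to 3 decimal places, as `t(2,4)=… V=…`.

span = t_max - t_min = 2.2 - 0.92 = 1.280
L(2,4) = 144, L_eff = 144/255 = 0.564706
t(2,4) = 2.2 - 1.280·0.564706 = 1.477
Σt over all 6·4 pixels = 78248/2125 ≈ 36.8225882
V = pitch²·Σt = 0.7²·78248/2125 = 18.043

t(2,4)=1.477 V=18.043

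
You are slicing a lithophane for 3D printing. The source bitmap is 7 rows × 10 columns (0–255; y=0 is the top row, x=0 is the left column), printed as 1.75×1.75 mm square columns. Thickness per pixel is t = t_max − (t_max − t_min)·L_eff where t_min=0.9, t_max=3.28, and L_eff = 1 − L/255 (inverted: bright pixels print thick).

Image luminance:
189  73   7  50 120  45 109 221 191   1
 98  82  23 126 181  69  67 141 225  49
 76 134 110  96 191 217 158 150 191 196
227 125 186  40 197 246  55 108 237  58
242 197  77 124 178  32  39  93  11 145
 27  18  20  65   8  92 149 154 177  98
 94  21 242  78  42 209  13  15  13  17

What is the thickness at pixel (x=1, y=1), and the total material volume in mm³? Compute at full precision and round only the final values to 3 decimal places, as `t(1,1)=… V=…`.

t(1,1)=1.665 V=414.601

span = t_max - t_min = 3.28 - 0.9 = 2.380
L(1,1) = 82, L_eff = 1 - 82/255 = 0.678431 (inverted)
t(1,1) = 3.28 - 2.380·0.678431 = 1.665
Σt over all 7·10 pixels = 135.38
V = pitch²·Σt = 1.75²·135.38 = 414.601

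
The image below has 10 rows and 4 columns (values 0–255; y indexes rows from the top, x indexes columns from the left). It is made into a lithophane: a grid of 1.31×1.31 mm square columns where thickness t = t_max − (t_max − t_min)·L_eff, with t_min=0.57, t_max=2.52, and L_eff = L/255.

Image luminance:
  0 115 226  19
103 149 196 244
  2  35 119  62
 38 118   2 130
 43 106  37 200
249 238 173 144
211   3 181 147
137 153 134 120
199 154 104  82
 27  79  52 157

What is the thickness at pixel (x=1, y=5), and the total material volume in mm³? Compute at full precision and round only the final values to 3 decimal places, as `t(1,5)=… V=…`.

t(1,5)=0.700 V=111.462

span = t_max - t_min = 2.52 - 0.57 = 1.950
L(1,5) = 238, L_eff = 238/255 = 0.933333
t(1,5) = 2.52 - 1.950·0.933333 = 0.700
Σt over all 10·4 pixels = 27604/425 ≈ 64.9505882
V = pitch²·Σt = 1.31²·27604/425 = 111.462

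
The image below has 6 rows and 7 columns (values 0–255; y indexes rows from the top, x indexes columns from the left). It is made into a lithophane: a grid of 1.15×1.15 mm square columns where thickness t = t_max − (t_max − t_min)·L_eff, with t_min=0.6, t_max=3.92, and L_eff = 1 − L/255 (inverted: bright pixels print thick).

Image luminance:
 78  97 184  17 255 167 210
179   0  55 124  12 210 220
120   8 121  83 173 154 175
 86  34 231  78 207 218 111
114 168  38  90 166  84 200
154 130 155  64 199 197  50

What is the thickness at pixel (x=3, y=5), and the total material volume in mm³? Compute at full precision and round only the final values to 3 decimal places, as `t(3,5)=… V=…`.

t(3,5)=1.433 V=126.582

span = t_max - t_min = 3.92 - 0.6 = 3.320
L(3,5) = 64, L_eff = 1 - 64/255 = 0.749020 (inverted)
t(3,5) = 3.92 - 3.320·0.749020 = 1.433
Σt over all 6·7 pixels = 610178/6375 ≈ 95.7141961
V = pitch²·Σt = 1.15²·610178/6375 = 126.582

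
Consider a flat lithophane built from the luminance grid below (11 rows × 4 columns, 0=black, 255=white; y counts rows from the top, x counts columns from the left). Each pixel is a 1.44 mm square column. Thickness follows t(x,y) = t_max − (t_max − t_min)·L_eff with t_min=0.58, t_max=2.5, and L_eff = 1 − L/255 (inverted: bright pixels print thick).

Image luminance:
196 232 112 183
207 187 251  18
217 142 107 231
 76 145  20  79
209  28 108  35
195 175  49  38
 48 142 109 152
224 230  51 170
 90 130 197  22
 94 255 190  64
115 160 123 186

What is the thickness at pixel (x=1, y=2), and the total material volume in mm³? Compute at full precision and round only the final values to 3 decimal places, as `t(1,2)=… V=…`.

span = t_max - t_min = 2.5 - 0.58 = 1.920
L(1,2) = 142, L_eff = 1 - 142/255 = 0.443137 (inverted)
t(1,2) = 2.5 - 1.920·0.443137 = 1.649
Σt over all 11·4 pixels = 150102/2125 ≈ 70.6362353
V = pitch²·Σt = 1.44²·150102/2125 = 146.471

t(1,2)=1.649 V=146.471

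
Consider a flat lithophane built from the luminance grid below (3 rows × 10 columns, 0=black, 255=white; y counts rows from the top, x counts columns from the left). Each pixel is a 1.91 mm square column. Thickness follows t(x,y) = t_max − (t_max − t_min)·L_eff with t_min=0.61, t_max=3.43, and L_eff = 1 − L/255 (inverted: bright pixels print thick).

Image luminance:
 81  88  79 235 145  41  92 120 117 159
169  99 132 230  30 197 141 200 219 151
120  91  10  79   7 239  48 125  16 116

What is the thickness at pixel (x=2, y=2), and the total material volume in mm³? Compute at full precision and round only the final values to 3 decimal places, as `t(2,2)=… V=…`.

span = t_max - t_min = 3.43 - 0.61 = 2.820
L(2,2) = 10, L_eff = 1 - 10/255 = 0.960784 (inverted)
t(2,2) = 3.43 - 2.820·0.960784 = 0.721
Σt over all 3·10 pixels = 245847/4250 ≈ 57.8463529
V = pitch²·Σt = 1.91²·245847/4250 = 211.029

t(2,2)=0.721 V=211.029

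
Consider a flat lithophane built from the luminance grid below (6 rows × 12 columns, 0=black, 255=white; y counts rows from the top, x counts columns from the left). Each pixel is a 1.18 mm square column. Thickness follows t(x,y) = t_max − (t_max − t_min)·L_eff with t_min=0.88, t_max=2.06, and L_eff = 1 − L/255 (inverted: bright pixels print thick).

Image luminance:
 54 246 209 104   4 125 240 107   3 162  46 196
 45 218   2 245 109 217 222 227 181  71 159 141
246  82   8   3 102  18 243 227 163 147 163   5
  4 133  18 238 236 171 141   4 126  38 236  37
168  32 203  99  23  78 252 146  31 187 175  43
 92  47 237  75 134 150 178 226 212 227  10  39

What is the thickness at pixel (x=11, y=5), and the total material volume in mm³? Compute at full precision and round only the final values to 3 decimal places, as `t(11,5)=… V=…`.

t(11,5)=1.060 V=147.410

span = t_max - t_min = 2.06 - 0.88 = 1.180
L(11,5) = 39, L_eff = 1 - 39/255 = 0.847059 (inverted)
t(11,5) = 2.06 - 1.180·0.847059 = 1.060
Σt over all 6·12 pixels = 224969/2125 ≈ 105.8677647
V = pitch²·Σt = 1.18²·224969/2125 = 147.410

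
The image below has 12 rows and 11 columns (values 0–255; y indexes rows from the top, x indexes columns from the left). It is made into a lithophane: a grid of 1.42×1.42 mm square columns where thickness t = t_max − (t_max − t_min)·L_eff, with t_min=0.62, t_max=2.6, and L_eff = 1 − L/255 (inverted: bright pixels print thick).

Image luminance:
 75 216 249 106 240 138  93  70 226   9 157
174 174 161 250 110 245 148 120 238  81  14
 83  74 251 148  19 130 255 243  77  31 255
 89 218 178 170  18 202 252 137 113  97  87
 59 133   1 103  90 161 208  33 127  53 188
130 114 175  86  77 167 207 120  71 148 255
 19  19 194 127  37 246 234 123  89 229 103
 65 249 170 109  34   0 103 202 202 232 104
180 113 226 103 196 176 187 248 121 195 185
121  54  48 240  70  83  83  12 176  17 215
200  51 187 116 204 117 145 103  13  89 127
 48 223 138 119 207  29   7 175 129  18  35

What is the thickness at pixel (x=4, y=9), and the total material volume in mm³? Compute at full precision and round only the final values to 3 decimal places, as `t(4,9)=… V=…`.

span = t_max - t_min = 2.6 - 0.62 = 1.980
L(4,9) = 70, L_eff = 1 - 70/255 = 0.725490 (inverted)
t(4,9) = 2.6 - 1.980·0.725490 = 1.164
Σt over all 12·11 pixels = 463419/2125 ≈ 218.0795294
V = pitch²·Σt = 1.42²·463419/2125 = 439.736

t(4,9)=1.164 V=439.736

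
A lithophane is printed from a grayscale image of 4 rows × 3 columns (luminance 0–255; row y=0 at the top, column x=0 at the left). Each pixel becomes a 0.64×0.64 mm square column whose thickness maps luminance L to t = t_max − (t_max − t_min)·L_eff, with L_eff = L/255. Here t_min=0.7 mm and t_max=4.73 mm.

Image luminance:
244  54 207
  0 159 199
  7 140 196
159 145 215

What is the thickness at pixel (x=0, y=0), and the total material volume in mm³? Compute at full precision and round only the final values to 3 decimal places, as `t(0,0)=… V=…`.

span = t_max - t_min = 4.73 - 0.7 = 4.030
L(0,0) = 244, L_eff = 244/255 = 0.956863
t(0,0) = 4.73 - 4.030·0.956863 = 0.874
Σt over all 4·3 pixels = 50147/1700 ≈ 29.4982353
V = pitch²·Σt = 0.64²·50147/1700 = 12.082

t(0,0)=0.874 V=12.082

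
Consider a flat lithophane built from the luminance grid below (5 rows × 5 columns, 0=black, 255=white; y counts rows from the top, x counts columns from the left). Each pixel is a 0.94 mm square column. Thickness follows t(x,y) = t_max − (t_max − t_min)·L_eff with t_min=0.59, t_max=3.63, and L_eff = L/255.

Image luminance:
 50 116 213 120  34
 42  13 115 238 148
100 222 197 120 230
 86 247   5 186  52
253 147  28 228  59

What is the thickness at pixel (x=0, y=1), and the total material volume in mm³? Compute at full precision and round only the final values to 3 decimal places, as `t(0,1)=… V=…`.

span = t_max - t_min = 3.63 - 0.59 = 3.040
L(0,1) = 42, L_eff = 42/255 = 0.164706
t(0,1) = 3.63 - 3.040·0.164706 = 3.129
Σt over all 5·5 pixels = 442143/8500 ≈ 52.0168235
V = pitch²·Σt = 0.94²·442143/8500 = 45.962

t(0,1)=3.129 V=45.962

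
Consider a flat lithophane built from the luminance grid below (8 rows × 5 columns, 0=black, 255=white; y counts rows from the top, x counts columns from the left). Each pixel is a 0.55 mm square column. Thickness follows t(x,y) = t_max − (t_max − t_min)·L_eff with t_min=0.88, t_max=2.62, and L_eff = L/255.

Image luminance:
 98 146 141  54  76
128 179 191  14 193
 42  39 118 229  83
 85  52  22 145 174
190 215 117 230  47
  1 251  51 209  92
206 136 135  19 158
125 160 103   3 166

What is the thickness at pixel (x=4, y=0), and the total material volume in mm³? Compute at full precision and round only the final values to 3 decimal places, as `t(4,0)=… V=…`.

t(4,0)=2.101 V=21.747

span = t_max - t_min = 2.62 - 0.88 = 1.740
L(4,0) = 76, L_eff = 76/255 = 0.298039
t(4,0) = 2.62 - 1.740·0.298039 = 2.101
Σt over all 8·5 pixels = 305533/4250 ≈ 71.8901176
V = pitch²·Σt = 0.55²·305533/4250 = 21.747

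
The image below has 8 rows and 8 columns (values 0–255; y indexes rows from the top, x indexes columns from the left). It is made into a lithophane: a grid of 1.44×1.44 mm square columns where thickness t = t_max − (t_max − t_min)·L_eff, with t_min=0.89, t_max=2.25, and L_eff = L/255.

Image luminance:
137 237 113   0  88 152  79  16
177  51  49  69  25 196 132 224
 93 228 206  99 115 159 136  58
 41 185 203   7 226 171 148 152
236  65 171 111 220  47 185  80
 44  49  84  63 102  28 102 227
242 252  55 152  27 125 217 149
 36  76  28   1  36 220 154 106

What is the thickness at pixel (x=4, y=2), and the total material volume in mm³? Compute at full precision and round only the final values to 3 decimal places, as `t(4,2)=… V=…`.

span = t_max - t_min = 2.25 - 0.89 = 1.360
L(4,2) = 115, L_eff = 115/255 = 0.450980
t(4,2) = 2.25 - 1.360·0.450980 = 1.637
Σt over all 8·8 pixels = 103.136
V = pitch²·Σt = 1.44²·103.136 = 213.863

t(4,2)=1.637 V=213.863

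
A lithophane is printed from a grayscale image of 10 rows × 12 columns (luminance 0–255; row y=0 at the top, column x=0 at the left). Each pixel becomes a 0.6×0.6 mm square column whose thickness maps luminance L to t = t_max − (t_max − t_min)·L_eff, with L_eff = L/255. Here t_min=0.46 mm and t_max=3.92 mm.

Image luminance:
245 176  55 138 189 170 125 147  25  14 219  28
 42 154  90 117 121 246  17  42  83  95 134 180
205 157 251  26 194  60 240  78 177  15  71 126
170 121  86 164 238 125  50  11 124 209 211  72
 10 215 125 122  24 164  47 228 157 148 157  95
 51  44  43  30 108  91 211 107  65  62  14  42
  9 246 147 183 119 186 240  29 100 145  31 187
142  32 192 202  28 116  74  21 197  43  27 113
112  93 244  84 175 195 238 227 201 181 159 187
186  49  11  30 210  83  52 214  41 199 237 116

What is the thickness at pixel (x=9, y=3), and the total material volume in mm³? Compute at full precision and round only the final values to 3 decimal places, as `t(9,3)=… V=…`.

t(9,3)=1.084 V=97.412

span = t_max - t_min = 3.92 - 0.46 = 3.460
L(9,3) = 209, L_eff = 209/255 = 0.819608
t(9,3) = 3.92 - 3.460·0.819608 = 1.084
Σt over all 10·12 pixels = 1725001/6375 ≈ 270.5883922
V = pitch²·Σt = 0.6²·1725001/6375 = 97.412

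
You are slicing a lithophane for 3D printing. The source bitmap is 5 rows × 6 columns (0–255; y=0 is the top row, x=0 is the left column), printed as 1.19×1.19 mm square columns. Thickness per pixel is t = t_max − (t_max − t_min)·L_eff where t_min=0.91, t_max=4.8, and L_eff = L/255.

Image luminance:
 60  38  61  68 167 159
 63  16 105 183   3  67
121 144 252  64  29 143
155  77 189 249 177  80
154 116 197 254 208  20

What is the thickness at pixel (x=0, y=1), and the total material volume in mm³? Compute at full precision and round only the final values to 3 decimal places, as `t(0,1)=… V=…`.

t(0,1)=3.839 V=125.739

span = t_max - t_min = 4.8 - 0.91 = 3.890
L(0,1) = 63, L_eff = 63/255 = 0.247059
t(0,1) = 4.8 - 3.890·0.247059 = 3.839
Σt over all 5·6 pixels = 2264209/25500 ≈ 88.7925098
V = pitch²·Σt = 1.19²·2264209/25500 = 125.739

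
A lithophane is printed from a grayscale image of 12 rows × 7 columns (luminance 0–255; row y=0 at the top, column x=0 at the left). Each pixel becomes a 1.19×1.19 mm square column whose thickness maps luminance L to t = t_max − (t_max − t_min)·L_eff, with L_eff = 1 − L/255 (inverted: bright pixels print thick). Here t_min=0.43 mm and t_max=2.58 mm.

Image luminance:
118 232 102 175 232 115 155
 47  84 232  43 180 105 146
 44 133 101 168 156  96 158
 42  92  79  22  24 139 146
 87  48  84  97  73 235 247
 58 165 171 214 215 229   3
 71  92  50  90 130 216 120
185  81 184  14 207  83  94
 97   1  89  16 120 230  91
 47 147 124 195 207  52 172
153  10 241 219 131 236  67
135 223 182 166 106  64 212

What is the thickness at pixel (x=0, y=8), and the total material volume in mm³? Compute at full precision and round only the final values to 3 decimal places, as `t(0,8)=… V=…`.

span = t_max - t_min = 2.58 - 0.43 = 2.150
L(0,8) = 97, L_eff = 1 - 97/255 = 0.619608 (inverted)
t(0,8) = 2.58 - 2.150·0.619608 = 1.248
Σt over all 12·7 pixels = 18877/150 ≈ 125.8466667
V = pitch²·Σt = 1.19²·18877/150 = 178.211

t(0,8)=1.248 V=178.211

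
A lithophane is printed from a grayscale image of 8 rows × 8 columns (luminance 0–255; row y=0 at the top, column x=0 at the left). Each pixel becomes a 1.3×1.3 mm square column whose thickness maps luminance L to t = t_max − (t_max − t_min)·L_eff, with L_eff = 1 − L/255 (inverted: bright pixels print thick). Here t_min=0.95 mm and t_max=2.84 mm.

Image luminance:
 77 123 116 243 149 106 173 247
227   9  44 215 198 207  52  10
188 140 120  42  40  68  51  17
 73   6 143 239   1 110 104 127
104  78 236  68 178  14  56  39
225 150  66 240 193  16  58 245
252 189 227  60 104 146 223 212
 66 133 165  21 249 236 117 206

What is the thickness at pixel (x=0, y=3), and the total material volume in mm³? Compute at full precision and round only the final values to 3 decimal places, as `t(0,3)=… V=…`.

span = t_max - t_min = 2.84 - 0.95 = 1.890
L(0,3) = 73, L_eff = 1 - 73/255 = 0.713725 (inverted)
t(0,3) = 2.84 - 1.890·0.713725 = 1.491
Σt over all 8·8 pixels = 1035731/8500 ≈ 121.8507059
V = pitch²·Σt = 1.3²·1035731/8500 = 205.928

t(0,3)=1.491 V=205.928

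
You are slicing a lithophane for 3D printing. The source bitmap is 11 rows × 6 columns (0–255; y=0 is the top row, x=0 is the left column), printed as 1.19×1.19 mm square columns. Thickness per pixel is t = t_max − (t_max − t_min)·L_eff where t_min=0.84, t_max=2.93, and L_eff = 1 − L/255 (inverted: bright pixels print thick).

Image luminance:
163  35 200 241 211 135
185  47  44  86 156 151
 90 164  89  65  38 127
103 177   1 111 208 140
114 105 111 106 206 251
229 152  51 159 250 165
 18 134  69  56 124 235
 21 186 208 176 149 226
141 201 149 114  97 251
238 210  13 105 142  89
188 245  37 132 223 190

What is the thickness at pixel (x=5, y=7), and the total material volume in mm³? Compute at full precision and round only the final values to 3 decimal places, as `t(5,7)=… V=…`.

span = t_max - t_min = 2.93 - 0.84 = 2.090
L(5,7) = 226, L_eff = 1 - 226/255 = 0.113725 (inverted)
t(5,7) = 2.93 - 2.090·0.113725 = 2.692
Σt over all 11·6 pixels = 3343417/25500 ≈ 131.1143922
V = pitch²·Σt = 1.19²·3343417/25500 = 185.671

t(5,7)=2.692 V=185.671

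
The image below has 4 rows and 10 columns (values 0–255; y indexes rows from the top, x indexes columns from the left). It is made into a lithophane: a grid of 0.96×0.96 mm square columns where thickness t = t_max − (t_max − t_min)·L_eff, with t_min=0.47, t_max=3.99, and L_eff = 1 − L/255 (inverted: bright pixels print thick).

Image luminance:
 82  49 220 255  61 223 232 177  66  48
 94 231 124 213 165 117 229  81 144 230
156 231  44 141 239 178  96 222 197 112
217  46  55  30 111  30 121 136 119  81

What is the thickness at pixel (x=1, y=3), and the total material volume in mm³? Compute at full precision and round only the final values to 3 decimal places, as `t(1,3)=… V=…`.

t(1,3)=1.105 V=88.606

span = t_max - t_min = 3.99 - 0.47 = 3.520
L(1,3) = 46, L_eff = 1 - 46/255 = 0.819608 (inverted)
t(1,3) = 3.99 - 3.520·0.819608 = 1.105
Σt over all 4·10 pixels = 612914/6375 ≈ 96.1433725
V = pitch²·Σt = 0.96²·612914/6375 = 88.606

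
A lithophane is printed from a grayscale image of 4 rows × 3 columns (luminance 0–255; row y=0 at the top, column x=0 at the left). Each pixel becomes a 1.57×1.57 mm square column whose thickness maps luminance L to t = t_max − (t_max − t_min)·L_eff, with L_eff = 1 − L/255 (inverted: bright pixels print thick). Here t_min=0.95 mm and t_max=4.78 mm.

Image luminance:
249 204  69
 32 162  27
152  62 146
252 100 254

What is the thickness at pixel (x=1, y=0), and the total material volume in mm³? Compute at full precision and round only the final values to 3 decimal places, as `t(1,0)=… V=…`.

span = t_max - t_min = 4.78 - 0.95 = 3.830
L(1,0) = 204, L_eff = 1 - 204/255 = 0.200000 (inverted)
t(1,0) = 4.78 - 3.830·0.200000 = 4.014
Σt over all 4·3 pixels = 945247/25500 ≈ 37.0685098
V = pitch²·Σt = 1.57²·945247/25500 = 91.370

t(1,0)=4.014 V=91.370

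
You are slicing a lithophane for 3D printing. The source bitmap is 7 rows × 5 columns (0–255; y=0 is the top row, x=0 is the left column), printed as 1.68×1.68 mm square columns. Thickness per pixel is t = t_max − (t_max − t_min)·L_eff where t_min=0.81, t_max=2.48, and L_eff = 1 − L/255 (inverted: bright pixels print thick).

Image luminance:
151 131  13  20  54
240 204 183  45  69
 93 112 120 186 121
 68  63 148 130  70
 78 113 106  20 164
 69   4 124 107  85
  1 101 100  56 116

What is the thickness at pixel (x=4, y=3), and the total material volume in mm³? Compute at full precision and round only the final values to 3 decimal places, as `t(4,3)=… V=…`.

span = t_max - t_min = 2.48 - 0.81 = 1.670
L(4,3) = 70, L_eff = 1 - 70/255 = 0.725490 (inverted)
t(4,3) = 2.48 - 1.670·0.725490 = 1.268
Σt over all 7·5 pixels = 21693/425 ≈ 51.0423529
V = pitch²·Σt = 1.68²·21693/425 = 144.062

t(4,3)=1.268 V=144.062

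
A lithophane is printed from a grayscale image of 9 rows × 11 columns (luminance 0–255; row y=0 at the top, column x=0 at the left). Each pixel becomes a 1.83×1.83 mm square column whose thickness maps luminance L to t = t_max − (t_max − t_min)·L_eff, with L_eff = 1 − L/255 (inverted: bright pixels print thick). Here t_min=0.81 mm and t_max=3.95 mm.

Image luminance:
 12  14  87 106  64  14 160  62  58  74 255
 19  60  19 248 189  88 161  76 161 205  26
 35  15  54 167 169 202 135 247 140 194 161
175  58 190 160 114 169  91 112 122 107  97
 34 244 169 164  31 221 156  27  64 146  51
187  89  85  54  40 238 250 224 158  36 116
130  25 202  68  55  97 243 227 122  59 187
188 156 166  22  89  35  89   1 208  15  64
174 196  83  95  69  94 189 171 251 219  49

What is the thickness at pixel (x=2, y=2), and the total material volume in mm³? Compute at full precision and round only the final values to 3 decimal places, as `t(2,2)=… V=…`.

t(2,2)=1.475 V=759.026

span = t_max - t_min = 3.95 - 0.81 = 3.140
L(2,2) = 54, L_eff = 1 - 54/255 = 0.788235 (inverted)
t(2,2) = 3.95 - 3.140·0.788235 = 1.475
Σt over all 9·11 pixels = 5779561/25500 ≈ 226.6494510
V = pitch²·Σt = 1.83²·5779561/25500 = 759.026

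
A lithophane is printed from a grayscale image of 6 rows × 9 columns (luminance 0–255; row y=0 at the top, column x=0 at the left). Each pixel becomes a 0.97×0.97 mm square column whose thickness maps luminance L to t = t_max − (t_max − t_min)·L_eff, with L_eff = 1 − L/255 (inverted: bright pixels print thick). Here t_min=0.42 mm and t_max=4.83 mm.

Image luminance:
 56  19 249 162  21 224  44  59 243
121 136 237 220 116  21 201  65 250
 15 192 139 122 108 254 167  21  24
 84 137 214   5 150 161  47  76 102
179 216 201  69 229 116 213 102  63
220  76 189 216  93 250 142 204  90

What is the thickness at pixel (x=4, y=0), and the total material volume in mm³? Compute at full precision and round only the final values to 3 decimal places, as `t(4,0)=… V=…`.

span = t_max - t_min = 4.83 - 0.42 = 4.410
L(4,0) = 21, L_eff = 1 - 21/255 = 0.917647 (inverted)
t(4,0) = 4.83 - 4.410·0.917647 = 0.783
Σt over all 6·9 pixels = 127029/850 ≈ 149.4458824
V = pitch²·Σt = 0.97²·127029/850 = 140.614

t(4,0)=0.783 V=140.614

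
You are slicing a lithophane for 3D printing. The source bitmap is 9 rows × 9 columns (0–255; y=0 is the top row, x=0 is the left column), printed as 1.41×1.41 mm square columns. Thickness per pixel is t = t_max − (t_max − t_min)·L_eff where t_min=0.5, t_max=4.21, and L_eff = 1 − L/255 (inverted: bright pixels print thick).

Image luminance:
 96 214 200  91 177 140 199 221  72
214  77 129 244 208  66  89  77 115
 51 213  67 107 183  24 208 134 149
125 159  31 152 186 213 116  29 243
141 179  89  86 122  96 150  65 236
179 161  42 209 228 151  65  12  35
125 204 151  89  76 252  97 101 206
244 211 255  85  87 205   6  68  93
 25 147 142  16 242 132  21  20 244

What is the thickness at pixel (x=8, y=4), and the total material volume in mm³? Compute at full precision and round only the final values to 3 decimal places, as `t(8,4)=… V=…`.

span = t_max - t_min = 4.21 - 0.5 = 3.710
L(8,4) = 236, L_eff = 1 - 236/255 = 0.074510 (inverted)
t(8,4) = 4.21 - 3.710·0.074510 = 3.934
Σt over all 9·9 pixels = 1680963/8500 ≈ 197.7603529
V = pitch²·Σt = 1.41²·1680963/8500 = 393.167

t(8,4)=3.934 V=393.167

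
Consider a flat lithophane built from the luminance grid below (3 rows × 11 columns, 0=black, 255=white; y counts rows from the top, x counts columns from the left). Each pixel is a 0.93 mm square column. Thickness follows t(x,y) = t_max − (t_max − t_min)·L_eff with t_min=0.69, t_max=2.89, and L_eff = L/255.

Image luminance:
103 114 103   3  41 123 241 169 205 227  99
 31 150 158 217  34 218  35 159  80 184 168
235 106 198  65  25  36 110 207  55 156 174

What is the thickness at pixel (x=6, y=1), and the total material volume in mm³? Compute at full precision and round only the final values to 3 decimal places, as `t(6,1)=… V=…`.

span = t_max - t_min = 2.89 - 0.69 = 2.200
L(6,1) = 35, L_eff = 35/255 = 0.137255
t(6,1) = 2.89 - 2.200·0.137255 = 2.588
Σt over all 3·11 pixels = 300311/5100 ≈ 58.8845098
V = pitch²·Σt = 0.93²·300311/5100 = 50.929

t(6,1)=2.588 V=50.929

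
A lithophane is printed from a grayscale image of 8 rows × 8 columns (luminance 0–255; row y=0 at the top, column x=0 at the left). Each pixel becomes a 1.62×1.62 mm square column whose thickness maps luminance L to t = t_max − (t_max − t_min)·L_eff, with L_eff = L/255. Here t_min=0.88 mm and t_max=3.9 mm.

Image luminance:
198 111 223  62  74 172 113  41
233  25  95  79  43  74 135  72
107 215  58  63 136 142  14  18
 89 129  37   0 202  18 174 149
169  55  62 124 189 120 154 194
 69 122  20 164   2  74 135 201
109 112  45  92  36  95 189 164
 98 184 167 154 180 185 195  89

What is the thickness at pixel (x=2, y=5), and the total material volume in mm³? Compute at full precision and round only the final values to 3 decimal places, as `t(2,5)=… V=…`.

t(2,5)=3.663 V=429.743

span = t_max - t_min = 3.9 - 0.88 = 3.020
L(2,5) = 20, L_eff = 20/255 = 0.078431
t(2,5) = 3.9 - 3.020·0.078431 = 3.663
Σt over all 8·8 pixels = 2087801/12750 ≈ 163.7490980
V = pitch²·Σt = 1.62²·2087801/12750 = 429.743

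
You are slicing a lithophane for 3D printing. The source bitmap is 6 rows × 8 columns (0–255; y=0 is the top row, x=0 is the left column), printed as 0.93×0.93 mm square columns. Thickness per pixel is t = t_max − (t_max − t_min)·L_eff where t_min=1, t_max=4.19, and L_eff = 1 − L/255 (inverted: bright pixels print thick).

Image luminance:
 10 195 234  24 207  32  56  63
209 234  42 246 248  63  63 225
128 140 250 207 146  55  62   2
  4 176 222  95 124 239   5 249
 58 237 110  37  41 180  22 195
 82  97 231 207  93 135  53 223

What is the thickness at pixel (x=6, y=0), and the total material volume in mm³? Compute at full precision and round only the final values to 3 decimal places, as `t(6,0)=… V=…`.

t(6,0)=1.701 V=109.203

span = t_max - t_min = 4.19 - 1 = 3.190
L(6,0) = 56, L_eff = 1 - 56/255 = 0.780392 (inverted)
t(6,0) = 4.19 - 3.190·0.780392 = 1.701
Σt over all 6·8 pixels = 47348/375 ≈ 126.2613333
V = pitch²·Σt = 0.93²·47348/375 = 109.203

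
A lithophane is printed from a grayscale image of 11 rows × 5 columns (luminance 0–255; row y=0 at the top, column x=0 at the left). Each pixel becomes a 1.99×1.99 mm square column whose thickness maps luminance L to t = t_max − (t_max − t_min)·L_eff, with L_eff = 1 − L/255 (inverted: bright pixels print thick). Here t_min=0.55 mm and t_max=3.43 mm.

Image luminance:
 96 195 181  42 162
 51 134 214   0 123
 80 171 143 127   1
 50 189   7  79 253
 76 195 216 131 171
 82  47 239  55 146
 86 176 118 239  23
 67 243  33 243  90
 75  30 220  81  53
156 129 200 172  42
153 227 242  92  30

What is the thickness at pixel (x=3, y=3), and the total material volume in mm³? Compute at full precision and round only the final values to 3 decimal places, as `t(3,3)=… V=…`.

span = t_max - t_min = 3.43 - 0.55 = 2.880
L(3,3) = 79, L_eff = 1 - 79/255 = 0.690196 (inverted)
t(3,3) = 3.43 - 2.880·0.690196 = 1.442
Σt over all 11·5 pixels = 917221/8500 ≈ 107.9083529
V = pitch²·Σt = 1.99²·917221/8500 = 427.328

t(3,3)=1.442 V=427.328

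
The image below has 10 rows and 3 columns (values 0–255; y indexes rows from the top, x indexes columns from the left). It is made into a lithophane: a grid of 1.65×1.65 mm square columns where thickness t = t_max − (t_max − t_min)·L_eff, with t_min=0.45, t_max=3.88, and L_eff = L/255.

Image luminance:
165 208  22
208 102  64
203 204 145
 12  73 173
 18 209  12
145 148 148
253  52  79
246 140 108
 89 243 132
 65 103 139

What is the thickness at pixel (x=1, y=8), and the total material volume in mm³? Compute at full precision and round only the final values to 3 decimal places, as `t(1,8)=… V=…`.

span = t_max - t_min = 3.88 - 0.45 = 3.430
L(1,8) = 243, L_eff = 243/255 = 0.952941
t(1,8) = 3.88 - 3.430·0.952941 = 0.611
Σt over all 10·3 pixels = 406939/6375 ≈ 63.8335686
V = pitch²·Σt = 1.65²·406939/6375 = 173.787

t(1,8)=0.611 V=173.787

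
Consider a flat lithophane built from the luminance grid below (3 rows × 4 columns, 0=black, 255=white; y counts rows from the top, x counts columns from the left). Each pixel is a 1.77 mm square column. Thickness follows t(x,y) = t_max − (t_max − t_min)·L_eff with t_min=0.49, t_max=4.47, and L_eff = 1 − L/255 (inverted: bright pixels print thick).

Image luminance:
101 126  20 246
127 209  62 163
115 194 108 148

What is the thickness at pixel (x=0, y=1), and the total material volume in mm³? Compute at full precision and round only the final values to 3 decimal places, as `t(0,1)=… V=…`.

t(0,1)=2.472 V=97.587

span = t_max - t_min = 4.47 - 0.49 = 3.980
L(0,1) = 127, L_eff = 1 - 127/255 = 0.501961 (inverted)
t(0,1) = 4.47 - 3.980·0.501961 = 2.472
Σt over all 3·4 pixels = 397151/12750 ≈ 31.1490980
V = pitch²·Σt = 1.77²·397151/12750 = 97.587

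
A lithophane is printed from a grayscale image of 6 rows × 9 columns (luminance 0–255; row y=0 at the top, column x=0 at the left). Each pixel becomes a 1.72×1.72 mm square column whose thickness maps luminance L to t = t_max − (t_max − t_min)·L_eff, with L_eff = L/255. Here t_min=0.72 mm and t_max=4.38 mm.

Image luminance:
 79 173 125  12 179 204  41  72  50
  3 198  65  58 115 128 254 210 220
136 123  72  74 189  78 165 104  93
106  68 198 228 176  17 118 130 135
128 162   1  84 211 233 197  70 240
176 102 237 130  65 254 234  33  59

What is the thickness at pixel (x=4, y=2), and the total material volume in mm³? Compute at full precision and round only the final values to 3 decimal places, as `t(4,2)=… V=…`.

span = t_max - t_min = 4.38 - 0.72 = 3.660
L(4,2) = 189, L_eff = 189/255 = 0.741176
t(4,2) = 4.38 - 3.660·0.741176 = 1.667
Σt over all 6·9 pixels = 288739/2125 ≈ 135.8771765
V = pitch²·Σt = 1.72²·288739/2125 = 401.979

t(4,2)=1.667 V=401.979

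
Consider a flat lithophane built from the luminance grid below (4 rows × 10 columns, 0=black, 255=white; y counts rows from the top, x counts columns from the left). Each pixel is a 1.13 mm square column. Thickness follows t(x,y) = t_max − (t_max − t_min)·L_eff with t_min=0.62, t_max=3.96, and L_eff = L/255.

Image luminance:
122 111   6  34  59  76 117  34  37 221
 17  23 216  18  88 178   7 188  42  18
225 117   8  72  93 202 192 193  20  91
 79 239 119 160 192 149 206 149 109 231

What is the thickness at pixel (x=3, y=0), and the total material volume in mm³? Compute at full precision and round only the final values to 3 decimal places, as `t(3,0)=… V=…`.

t(3,0)=3.515 V=127.701

span = t_max - t_min = 3.96 - 0.62 = 3.340
L(3,0) = 34, L_eff = 34/255 = 0.133333
t(3,0) = 3.96 - 3.340·0.133333 = 3.515
Σt over all 4·10 pixels = 212519/2125 ≈ 100.0089412
V = pitch²·Σt = 1.13²·212519/2125 = 127.701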